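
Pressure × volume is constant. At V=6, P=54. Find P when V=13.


Inverse proportion: x × y = constant
k = 6 × 54 = 324
y₂ = k / 13 = 324 / 13
= 24.92

24.92


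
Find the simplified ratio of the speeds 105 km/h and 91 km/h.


Ratio = 105:91
GCD = 7
Simplified = 15:13
Time ratio (same distance) = 13:15
Speed ratio = 15:13

15:13


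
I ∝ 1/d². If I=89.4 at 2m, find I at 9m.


I₁d₁² = I₂d₂²
I₂ = I₁ × (d₁/d₂)²
= 89.4 × (2/9)²
= 89.4 × 4/81
= 357.6/81
≈ 4.4148

4.4148


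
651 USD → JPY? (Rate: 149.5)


Amount × rate = 651 × 149.5
= 97324.50 JPY

97324.50 JPY


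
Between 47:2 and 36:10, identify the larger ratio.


47/2 = 23.5000
36/10 = 3.6000
23.5000 > 3.6000, so 47:2 is greater
= 47:2

47:2


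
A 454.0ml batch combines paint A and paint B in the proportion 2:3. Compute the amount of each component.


Total parts = 2 + 3 = 5
paint A: 454.0 × 2/5 = 181.6ml
paint B: 454.0 × 3/5 = 272.4ml
= 181.6ml and 272.4ml

181.6ml and 272.4ml


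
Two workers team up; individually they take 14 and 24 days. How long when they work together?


Rate of A = 1/14 per day
Rate of B = 1/24 per day
Combined rate = 1/14 + 1/24 = 38/336 ≈ 0.1131 per day
Days = 1 / combined rate = 336/38
≈ 8.84 days

8.84 days


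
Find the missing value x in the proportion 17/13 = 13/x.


Cross multiply: 17 × x = 13 × 13
17x = 169
x = 169 / 17
= 9.94

9.94


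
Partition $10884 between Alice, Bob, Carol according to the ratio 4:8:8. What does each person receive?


Total parts = 4 + 8 + 8 = 20
Alice: 10884 × 4/20 = 2176.80
Bob: 10884 × 8/20 = 4353.60
Carol: 10884 × 8/20 = 4353.60
= Alice: $2176.80, Bob: $4353.60, Carol: $4353.60

Alice: $2176.80, Bob: $4353.60, Carol: $4353.60


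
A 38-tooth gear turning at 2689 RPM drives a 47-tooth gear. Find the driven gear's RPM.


Gear ratio = 38:47 = 38:47
RPM_B = RPM_A × (teeth_A / teeth_B)
= 2689 × (38/47)
= 2174.1 RPM

2174.1 RPM


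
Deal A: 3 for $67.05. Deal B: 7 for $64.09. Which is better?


Deal A: $67.05/3 = $22.3500/unit
Deal B: $64.09/7 = $9.1557/unit
B is cheaper per unit
= Deal B

Deal B


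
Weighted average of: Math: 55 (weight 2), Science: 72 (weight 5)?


Numerator = 55×2 + 72×5
= 110 + 360
= 470
Total weight = 7
Weighted avg = 470/7
= 67.14

67.14


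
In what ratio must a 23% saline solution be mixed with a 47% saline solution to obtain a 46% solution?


Let x parts of 23% mix with y parts of 47%.
23x + 47y = 46(x + y)
23x + 47y = 46x + 46y
x(23 - 46) = y(46 - 47)
x/y = (47 - 46)/(46 - 23) = 1/23
Simplify: 1:23
= 1:23

1:23


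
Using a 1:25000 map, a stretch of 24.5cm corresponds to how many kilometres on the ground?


Real distance = map distance × scale
= 24.5cm × 25000
= 612500 cm = 6125.0 m
= 6.125 km

6.125 km


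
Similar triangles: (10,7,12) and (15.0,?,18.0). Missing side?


Scale factor = 15.0/10 = 1.5
Missing side = 7 × 1.5
= 10.5

10.5


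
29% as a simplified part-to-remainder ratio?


29% means 29 parts out of 100; remainder = 71
Part : remainder = 29:71
GCD = 1
= 29:71

29:71


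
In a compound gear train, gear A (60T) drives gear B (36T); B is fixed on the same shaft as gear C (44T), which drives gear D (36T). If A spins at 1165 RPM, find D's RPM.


Stage 1: RPM_B = RPM_A × t_A/t_B = 1165 × 60/36 = 69900/36 ≈ 1941.67
B and C share a shaft → RPM_C = RPM_B
Stage 2: RPM_D = RPM_C × t_C/t_D = RPM_A × (t_A×t_C)/(t_B×t_D)
Overall ratio = (60×44)/(36×36) = 2640/1296
RPM_D = 1165 × 2640/1296 = 3075600/1296
≈ 2373.15 RPM

2373.15 RPM


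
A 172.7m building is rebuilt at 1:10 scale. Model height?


Model size = real / scale
= 172.7 / 10
= 17.2700 m

17.2700 m


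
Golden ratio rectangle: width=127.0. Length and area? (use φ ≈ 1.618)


φ = (1 + √5) / 2 ≈ 1.618
Length = width × φ = 127.0 × 1.618 = 205.486
≈ 205.49
Area = width × length = 127.0 × 205.486 = 26096.722 ≈ 26096.72
= Length: 205.49, Area: 26096.72

Length: 205.49, Area: 26096.72


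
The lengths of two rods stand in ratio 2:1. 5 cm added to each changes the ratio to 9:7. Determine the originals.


Let A = 2k, B = 1k.
(2k + 5) / (1k + 5) = 9/7
Cross-multiply: 7(2k + 5) = 9(1k + 5)
14k + 35 = 9k + 45
14k - 9k = 45 - 35
5k = 10
k = 10/5 = 2
A = 2×2 = 4, B = 1×2 = 2
= A = 4, B = 2

A = 4, B = 2


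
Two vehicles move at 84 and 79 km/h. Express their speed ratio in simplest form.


Ratio = 84:79
GCD = 1
Simplified = 84:79
Time ratio (same distance) = 79:84
Speed ratio = 84:79

84:79


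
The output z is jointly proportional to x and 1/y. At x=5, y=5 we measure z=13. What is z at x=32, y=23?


z = k·x/y
Solve for k using the known point: k = z·y/x = 13×5/5 = 65/5 = 13.0000
Now evaluate at x=32, y=23:
z = k × 32 / 23 = (65 × 32) / (5 × 23) = 2080/115
≈ 18.0870

18.0870


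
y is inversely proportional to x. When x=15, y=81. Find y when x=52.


Inverse proportion: x × y = constant
k = 15 × 81 = 1215
y₂ = k / 52 = 1215 / 52
= 23.37

23.37


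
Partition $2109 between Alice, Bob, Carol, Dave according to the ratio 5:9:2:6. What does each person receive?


Total parts = 5 + 9 + 2 + 6 = 22
Alice: 2109 × 5/22 = 479.32
Bob: 2109 × 9/22 = 862.77
Carol: 2109 × 2/22 = 191.73
Dave: 2109 × 6/22 = 575.18
= Alice: $479.32, Bob: $862.77, Carol: $191.73, Dave: $575.18

Alice: $479.32, Bob: $862.77, Carol: $191.73, Dave: $575.18


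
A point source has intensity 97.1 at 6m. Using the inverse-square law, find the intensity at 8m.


I₁d₁² = I₂d₂²
I₂ = I₁ × (d₁/d₂)²
= 97.1 × (6/8)²
= 97.1 × 36/64
= 3495.6/64
≈ 54.6188

54.6188


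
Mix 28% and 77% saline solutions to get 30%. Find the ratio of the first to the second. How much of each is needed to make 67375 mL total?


Let x parts of 28% mix with y parts of 77%.
28x + 77y = 30(x + y)
28x + 77y = 30x + 30y
x(28 - 30) = y(30 - 77)
x/y = (77 - 30)/(30 - 28) = 47/2
Simplify: 47:2
Total parts = 49; one part = 67375/49 = 1375.00 mL
28% solution: 47×1375.00 = 64625.00 mL
77% solution: 2×1375.00 = 2750.00 mL
= ratio 47:2; 64625.00 mL and 2750.00 mL

ratio 47:2; 64625.00 mL and 2750.00 mL


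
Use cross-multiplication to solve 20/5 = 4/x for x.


Cross multiply: 20 × x = 5 × 4
20x = 20
x = 20 / 20
= 1.00

1.00


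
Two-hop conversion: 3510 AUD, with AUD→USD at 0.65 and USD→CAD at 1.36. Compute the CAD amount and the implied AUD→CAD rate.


Step 1: 3510 AUD × 0.65 = 2281.50 USD
Step 2: 2281.50 USD × 1.36 = 3102.84 CAD
Implied rate AUD→CAD = 0.65 × 1.36 = 0.8840
= 3102.84 CAD; implied rate 0.8840 CAD/AUD

3102.84 CAD; implied rate 0.8840 CAD/AUD


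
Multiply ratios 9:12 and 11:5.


Compound ratio = (9×11) : (12×5)
= 99:60
GCD = 3
= 33:20

33:20


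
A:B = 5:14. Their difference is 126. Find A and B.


Let A = 5k, B = 14k.
14k - 5k = 126
9k = 126 → k = 126/9 = 14
A = 5×14 = 70, B = 14×14 = 196
= A = 70, B = 196

A = 70, B = 196


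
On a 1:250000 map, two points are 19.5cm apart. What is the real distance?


Real distance = map distance × scale
= 19.5cm × 250000
= 4875000 cm = 48750.0 m
= 48.750 km

48.750 km


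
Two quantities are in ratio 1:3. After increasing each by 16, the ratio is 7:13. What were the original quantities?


Let A = 1k, B = 3k.
(1k + 16) / (3k + 16) = 7/13
Cross-multiply: 13(1k + 16) = 7(3k + 16)
13k + 208 = 21k + 112
13k - 21k = 112 - 208
-8k = -96
k = -96/-8 = 12
A = 1×12 = 12, B = 3×12 = 36
= A = 12, B = 36

A = 12, B = 36


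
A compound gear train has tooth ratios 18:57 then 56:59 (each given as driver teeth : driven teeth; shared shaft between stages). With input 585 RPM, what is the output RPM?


Stage 1: RPM_B = RPM_A × t_A/t_B = 585 × 18/57 = 10530/57 ≈ 184.74
B and C share a shaft → RPM_C = RPM_B
Stage 2: RPM_D = RPM_C × t_C/t_D = RPM_A × (t_A×t_C)/(t_B×t_D)
Overall ratio = (18×56)/(57×59) = 1008/3363
RPM_D = 585 × 1008/3363 = 589680/3363
≈ 175.34 RPM

175.34 RPM


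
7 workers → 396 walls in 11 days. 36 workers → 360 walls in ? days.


Days ∝ work / workers, so d₂ = d₁ × (m₁/m₂) × (w₂/w₁)
Workers factor (inverse): 7/36 ≈ 0.1944
Work factor (direct): 360/396 ≈ 0.9091
d₂ = 11 × 7/36 × 360/396 = (11 × 7 × 360) / (36 × 396) = 27720/14256
≈ 1.94 days

1.94 days


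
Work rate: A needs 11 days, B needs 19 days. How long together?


Rate of A = 1/11 per day
Rate of B = 1/19 per day
Combined rate = 1/11 + 1/19 = 30/209 ≈ 0.1435 per day
Days = 1 / combined rate = 209/30
≈ 6.97 days

6.97 days


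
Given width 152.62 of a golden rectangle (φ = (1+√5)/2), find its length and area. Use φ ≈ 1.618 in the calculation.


φ = (1 + √5) / 2 ≈ 1.618
Length = width × φ = 152.62 × 1.618 = 246.93916
≈ 246.94
Area = width × length = 152.62 × 246.93916 = 37687.8545992 ≈ 37687.85
= Length: 246.94, Area: 37687.85

Length: 246.94, Area: 37687.85


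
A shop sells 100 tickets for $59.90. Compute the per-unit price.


Unit rate = total / quantity
= 59.90 / 100
= $0.60 per unit

$0.60 per unit


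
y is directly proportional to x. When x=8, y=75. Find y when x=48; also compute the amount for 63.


Direct proportion: y/x = constant
k = 75/8 = 9.3750
y at x=48: k × 48 = 75 × 48 / 8 = 3600/8 = 450.00
y at x=63: k × 63 = 75 × 63 / 8 = 4725/8 ≈ 590.63
= 450.00 and 590.63

450.00 and 590.63


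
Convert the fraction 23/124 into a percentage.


Percentage = (part / whole) × 100
= (23 / 124) × 100
≈ 18.55%

18.55%


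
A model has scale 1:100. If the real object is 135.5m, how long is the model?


Model size = real / scale
= 135.5 / 100
= 1.3550 m

1.3550 m


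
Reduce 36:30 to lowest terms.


GCD(36, 30) = 6
36/6 : 30/6
= 6:5

6:5


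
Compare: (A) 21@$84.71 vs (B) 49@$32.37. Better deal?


Deal A: $84.71/21 = $4.0338/unit
Deal B: $32.37/49 = $0.6606/unit
B is cheaper per unit
= Deal B

Deal B


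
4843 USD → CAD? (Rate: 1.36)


Amount × rate = 4843 × 1.36
= 6586.48 CAD

6586.48 CAD


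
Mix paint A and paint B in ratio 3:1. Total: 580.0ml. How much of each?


Total parts = 3 + 1 = 4
paint A: 580.0 × 3/4 = 435.0ml
paint B: 580.0 × 1/4 = 145.0ml
= 435.0ml and 145.0ml

435.0ml and 145.0ml


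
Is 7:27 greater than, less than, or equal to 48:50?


7/27 = 0.2593
48/50 = 0.9600
0.2593 < 0.9600, so 7:27 is less
= less than

less than


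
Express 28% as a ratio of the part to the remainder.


28% means 28 parts out of 100; remainder = 72
Part : remainder = 28:72
GCD = 4
= 7:18

7:18


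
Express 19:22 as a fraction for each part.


Total parts = 19 + 22 = 41
First part: 19/41 = 19/41
Second part: 22/41 = 22/41
= 19/41 and 22/41

19/41 and 22/41


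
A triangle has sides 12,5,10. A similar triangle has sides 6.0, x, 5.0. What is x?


Scale factor = 6.0/12 = 0.5
Missing side = 5 × 0.5
= 2.5

2.5


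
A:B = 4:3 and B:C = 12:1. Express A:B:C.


Match B: multiply A:B by 12 → 48:36
Multiply B:C by 3 → 36:3
Combined: 48:36:3
GCD = 3
= 16:12:1

16:12:1


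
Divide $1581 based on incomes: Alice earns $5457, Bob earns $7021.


Total income = 5457 + 7021 = $12478
Alice: $1581 × 5457/12478 = $691.42
Bob: $1581 × 7021/12478 = $889.58
= Alice: $691.42, Bob: $889.58

Alice: $691.42, Bob: $889.58


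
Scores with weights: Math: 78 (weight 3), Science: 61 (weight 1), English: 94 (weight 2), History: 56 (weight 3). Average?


Numerator = 78×3 + 61×1 + 94×2 + 56×3
= 234 + 61 + 188 + 168
= 651
Total weight = 9
Weighted avg = 651/9
= 72.33

72.33


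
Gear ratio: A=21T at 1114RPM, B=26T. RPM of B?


Gear ratio = 21:26 = 21:26
RPM_B = RPM_A × (teeth_A / teeth_B)
= 1114 × (21/26)
= 899.8 RPM

899.8 RPM


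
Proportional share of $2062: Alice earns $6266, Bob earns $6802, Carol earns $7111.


Total income = 6266 + 6802 + 7111 = $20179
Alice: $2062 × 6266/20179 = $640.29
Bob: $2062 × 6802/20179 = $695.07
Carol: $2062 × 7111/20179 = $726.64
= Alice: $640.29, Bob: $695.07, Carol: $726.64

Alice: $640.29, Bob: $695.07, Carol: $726.64


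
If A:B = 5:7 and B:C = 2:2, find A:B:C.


Match B: multiply A:B by 2 → 10:14
Multiply B:C by 7 → 14:14
Combined: 10:14:14
GCD = 2
= 5:7:7

5:7:7


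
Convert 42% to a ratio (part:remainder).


42% means 42 parts out of 100; remainder = 58
Part : remainder = 42:58
GCD = 2
= 21:29

21:29


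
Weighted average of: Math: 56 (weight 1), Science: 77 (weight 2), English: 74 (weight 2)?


Numerator = 56×1 + 77×2 + 74×2
= 56 + 154 + 148
= 358
Total weight = 5
Weighted avg = 358/5
= 71.60

71.60


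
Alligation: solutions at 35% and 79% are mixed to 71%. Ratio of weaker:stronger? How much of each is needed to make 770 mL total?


Let x parts of 35% mix with y parts of 79%.
35x + 79y = 71(x + y)
35x + 79y = 71x + 71y
x(35 - 71) = y(71 - 79)
x/y = (79 - 71)/(71 - 35) = 8/36
Simplify: 2:9
Total parts = 11; one part = 770/11 = 70.00 mL
35% solution: 2×70.00 = 140.00 mL
79% solution: 9×70.00 = 630.00 mL
= ratio 2:9; 140.00 mL and 630.00 mL

ratio 2:9; 140.00 mL and 630.00 mL


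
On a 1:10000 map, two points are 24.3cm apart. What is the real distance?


Real distance = map distance × scale
= 24.3cm × 10000
= 243000 cm = 2430.0 m
= 2.430 km

2.430 km


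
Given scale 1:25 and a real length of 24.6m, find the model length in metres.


Model size = real / scale
= 24.6 / 25
= 0.9840 m

0.9840 m


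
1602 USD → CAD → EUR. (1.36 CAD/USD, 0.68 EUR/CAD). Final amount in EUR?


Step 1: 1602 USD × 1.36 = 2178.72 CAD
Step 2: 2178.72 CAD × 0.68 = 1481.53 EUR
Implied rate USD→EUR = 1.36 × 0.68 = 0.9248
= 1481.53 EUR

1481.53 EUR


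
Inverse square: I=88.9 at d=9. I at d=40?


I₁d₁² = I₂d₂²
I₂ = I₁ × (d₁/d₂)²
= 88.9 × (9/40)²
= 88.9 × 81/1600
= 7200.9/1600
≈ 4.5006

4.5006


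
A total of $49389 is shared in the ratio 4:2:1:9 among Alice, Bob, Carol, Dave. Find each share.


Total parts = 4 + 2 + 1 + 9 = 16
Alice: 49389 × 4/16 = 12347.25
Bob: 49389 × 2/16 = 6173.63
Carol: 49389 × 1/16 = 3086.81
Dave: 49389 × 9/16 = 27781.31
= Alice: $12347.25, Bob: $6173.63, Carol: $3086.81, Dave: $27781.31

Alice: $12347.25, Bob: $6173.63, Carol: $3086.81, Dave: $27781.31


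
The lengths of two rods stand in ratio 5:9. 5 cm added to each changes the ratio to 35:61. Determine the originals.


Let A = 5k, B = 9k.
(5k + 5) / (9k + 5) = 35/61
Cross-multiply: 61(5k + 5) = 35(9k + 5)
305k + 305 = 315k + 175
305k - 315k = 175 - 305
-10k = -130
k = -130/-10 = 13
A = 5×13 = 65, B = 9×13 = 117
= A = 65, B = 117

A = 65, B = 117


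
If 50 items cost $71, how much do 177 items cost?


Direct proportion: y/x = constant
k = 71/50 = 1.4200
y₂ = k × 177 = 71 × 177 / 50 = 12567/50
= 251.34

251.34


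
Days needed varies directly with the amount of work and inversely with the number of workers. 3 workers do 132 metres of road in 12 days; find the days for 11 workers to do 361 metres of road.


Days ∝ work / workers, so d₂ = d₁ × (m₁/m₂) × (w₂/w₁)
Workers factor (inverse): 3/11 ≈ 0.2727
Work factor (direct): 361/132 ≈ 2.7348
d₂ = 12 × 3/11 × 361/132 = (12 × 3 × 361) / (11 × 132) = 12996/1452
≈ 8.95 days

8.95 days


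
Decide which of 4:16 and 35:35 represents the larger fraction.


4/16 = 0.2500
35/35 = 1.0000
0.2500 < 1.0000, so 4:16 is less
= 35:35

35:35


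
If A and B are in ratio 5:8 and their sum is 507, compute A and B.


Let A = 5k, B = 8k.
5k + 8k = 507
13k = 507 → k = 507/13 = 39
A = 5×39 = 195, B = 8×39 = 312
= A = 195, B = 312

A = 195, B = 312


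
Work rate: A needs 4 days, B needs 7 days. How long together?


Rate of A = 1/4 per day
Rate of B = 1/7 per day
Combined rate = 1/4 + 1/7 = 11/28 ≈ 0.3929 per day
Days = 1 / combined rate = 28/11
≈ 2.55 days

2.55 days


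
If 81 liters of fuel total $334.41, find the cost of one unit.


Unit rate = total / quantity
= 334.41 / 81
= $4.13 per unit

$4.13 per unit


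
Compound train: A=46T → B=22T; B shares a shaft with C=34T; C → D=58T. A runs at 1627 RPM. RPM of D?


Stage 1: RPM_B = RPM_A × t_A/t_B = 1627 × 46/22 = 74842/22 ≈ 3401.91
B and C share a shaft → RPM_C = RPM_B
Stage 2: RPM_D = RPM_C × t_C/t_D = RPM_A × (t_A×t_C)/(t_B×t_D)
Overall ratio = (46×34)/(22×58) = 1564/1276
RPM_D = 1627 × 1564/1276 = 2544628/1276
≈ 1994.22 RPM

1994.22 RPM


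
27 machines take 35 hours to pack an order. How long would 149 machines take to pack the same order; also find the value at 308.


Inverse proportion: x × y = constant
k = 27 × 35 = 945
At x=149: k/149 = 6.34
At x=308: k/308 = 3.07
= 6.34 and 3.07

6.34 and 3.07


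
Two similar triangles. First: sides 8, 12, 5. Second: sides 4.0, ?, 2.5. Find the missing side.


Scale factor = 4.0/8 = 0.5
Missing side = 12 × 0.5
= 6.0

6.0


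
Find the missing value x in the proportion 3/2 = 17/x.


Cross multiply: 3 × x = 2 × 17
3x = 34
x = 34 / 3
= 11.33

11.33


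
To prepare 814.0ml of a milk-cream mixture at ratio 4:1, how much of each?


Total parts = 4 + 1 = 5
milk: 814.0 × 4/5 = 651.2ml
cream: 814.0 × 1/5 = 162.8ml
= 651.2ml and 162.8ml

651.2ml and 162.8ml


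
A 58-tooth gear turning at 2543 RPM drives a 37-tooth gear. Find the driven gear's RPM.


Gear ratio = 58:37 = 58:37
RPM_B = RPM_A × (teeth_A / teeth_B)
= 2543 × (58/37)
= 3986.3 RPM

3986.3 RPM


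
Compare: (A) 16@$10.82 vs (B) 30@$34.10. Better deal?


Deal A: $10.82/16 = $0.6763/unit
Deal B: $34.10/30 = $1.1367/unit
A is cheaper per unit
= Deal A

Deal A


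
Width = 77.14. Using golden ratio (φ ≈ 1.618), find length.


φ = (1 + √5) / 2 ≈ 1.618
Length = width × φ = 77.14 × 1.618 = 124.81252
≈ 124.81

124.81


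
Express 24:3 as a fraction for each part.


Total parts = 24 + 3 = 27
First part: 24/27 = 8/9
Second part: 3/27 = 1/9
= 8/9 and 1/9

8/9 and 1/9


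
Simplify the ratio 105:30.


GCD(105, 30) = 15
105/15 : 30/15
= 7:2

7:2


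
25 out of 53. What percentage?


Percentage = (part / whole) × 100
= (25 / 53) × 100
≈ 47.17%

47.17%


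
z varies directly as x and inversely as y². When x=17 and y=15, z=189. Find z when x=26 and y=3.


z = k·x/y²
Solve for k using the known point: k = z·y²/x = 189×225/17 = 42525/17 ≈ 2501.4706
Now evaluate at x=26, y=3:
z = k × 26 / 9 = (42525 × 26) / (17 × 9) = 1105650/153
≈ 7226.4706

7226.4706


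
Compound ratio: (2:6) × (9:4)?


Compound ratio = (2×9) : (6×4)
= 18:24
GCD = 6
= 3:4

3:4


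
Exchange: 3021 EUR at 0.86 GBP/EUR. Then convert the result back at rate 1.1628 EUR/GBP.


Amount × rate = 3021 × 0.86 = 2598.06 GBP
Round-trip: 2598.06 × 1.1628 = 3021.02 EUR
= 2598.06 GBP, then 3021.02 EUR

2598.06 GBP, then 3021.02 EUR


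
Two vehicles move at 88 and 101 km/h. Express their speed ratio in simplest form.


Ratio = 88:101
GCD = 1
Simplified = 88:101
Time ratio (same distance) = 101:88
Speed ratio = 88:101

88:101


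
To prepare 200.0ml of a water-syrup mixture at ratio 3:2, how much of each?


Total parts = 3 + 2 = 5
water: 200.0 × 3/5 = 120.0ml
syrup: 200.0 × 2/5 = 80.0ml
= 120.0ml and 80.0ml

120.0ml and 80.0ml


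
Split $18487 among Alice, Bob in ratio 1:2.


Total parts = 1 + 2 = 3
Alice: 18487 × 1/3 = 6162.33
Bob: 18487 × 2/3 = 12324.67
= Alice: $6162.33, Bob: $12324.67

Alice: $6162.33, Bob: $12324.67


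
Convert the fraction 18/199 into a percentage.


Percentage = (part / whole) × 100
= (18 / 199) × 100
≈ 9.05%

9.05%


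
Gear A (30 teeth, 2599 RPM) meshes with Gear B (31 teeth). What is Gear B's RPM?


Gear ratio = 30:31 = 30:31
RPM_B = RPM_A × (teeth_A / teeth_B)
= 2599 × (30/31)
= 2515.2 RPM

2515.2 RPM


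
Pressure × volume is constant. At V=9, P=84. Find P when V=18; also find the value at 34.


Inverse proportion: x × y = constant
k = 9 × 84 = 756
At x=18: k/18 = 42.00
At x=34: k/34 = 22.24
= 42.00 and 22.24

42.00 and 22.24


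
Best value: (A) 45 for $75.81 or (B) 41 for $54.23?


Deal A: $75.81/45 = $1.6847/unit
Deal B: $54.23/41 = $1.3227/unit
B is cheaper per unit
= Deal B

Deal B


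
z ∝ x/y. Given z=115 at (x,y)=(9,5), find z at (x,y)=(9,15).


z = k·x/y
Solve for k using the known point: k = z·y/x = 115×5/9 = 575/9 ≈ 63.8889
Now evaluate at x=9, y=15:
z = k × 9 / 15 = (575 × 9) / (9 × 15) = 5175/135
≈ 38.3333

38.3333


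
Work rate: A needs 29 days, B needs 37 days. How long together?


Rate of A = 1/29 per day
Rate of B = 1/37 per day
Combined rate = 1/29 + 1/37 = 66/1073 ≈ 0.0615 per day
Days = 1 / combined rate = 1073/66
≈ 16.26 days

16.26 days


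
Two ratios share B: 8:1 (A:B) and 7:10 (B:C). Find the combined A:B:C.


Match B: multiply A:B by 7 → 56:7
Multiply B:C by 1 → 7:10
Combined: 56:7:10
GCD = 1
= 56:7:10

56:7:10


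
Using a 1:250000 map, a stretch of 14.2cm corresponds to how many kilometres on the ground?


Real distance = map distance × scale
= 14.2cm × 250000
= 3550000 cm = 35500.0 m
= 35.500 km

35.500 km


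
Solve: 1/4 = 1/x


Cross multiply: 1 × x = 4 × 1
1x = 4
x = 4 / 1
= 4.00

4.00


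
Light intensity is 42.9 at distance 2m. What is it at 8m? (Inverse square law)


I₁d₁² = I₂d₂²
I₂ = I₁ × (d₁/d₂)²
= 42.9 × (2/8)²
= 42.9 × 4/64
= 171.6/64
≈ 2.6813

2.6813


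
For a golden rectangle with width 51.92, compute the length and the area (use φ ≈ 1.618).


φ = (1 + √5) / 2 ≈ 1.618
Length = width × φ = 51.92 × 1.618 = 84.00656
≈ 84.01
Area = width × length = 51.92 × 84.00656 = 4361.6205952 ≈ 4361.62
= Length: 84.01, Area: 4361.62

Length: 84.01, Area: 4361.62


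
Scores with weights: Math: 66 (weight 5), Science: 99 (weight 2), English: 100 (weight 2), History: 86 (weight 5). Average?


Numerator = 66×5 + 99×2 + 100×2 + 86×5
= 330 + 198 + 200 + 430
= 1158
Total weight = 14
Weighted avg = 1158/14
= 82.71

82.71


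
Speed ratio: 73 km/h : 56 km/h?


Ratio = 73:56
GCD = 1
Simplified = 73:56
Time ratio (same distance) = 56:73
Speed ratio = 73:56

73:56


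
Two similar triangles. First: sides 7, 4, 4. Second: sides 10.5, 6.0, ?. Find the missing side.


Scale factor = 10.5/7 = 1.5
Missing side = 4 × 1.5
= 6.0

6.0


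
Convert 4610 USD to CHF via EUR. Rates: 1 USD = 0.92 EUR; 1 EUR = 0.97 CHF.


Step 1: 4610 USD × 0.92 = 4241.20 EUR
Step 2: 4241.20 EUR × 0.97 = 4113.96 CHF
Implied rate USD→CHF = 0.92 × 0.97 = 0.8924
= 4113.96 CHF

4113.96 CHF


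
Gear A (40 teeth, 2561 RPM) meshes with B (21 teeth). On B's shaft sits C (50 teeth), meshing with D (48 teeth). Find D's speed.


Stage 1: RPM_B = RPM_A × t_A/t_B = 2561 × 40/21 = 102440/21 ≈ 4878.10
B and C share a shaft → RPM_C = RPM_B
Stage 2: RPM_D = RPM_C × t_C/t_D = RPM_A × (t_A×t_C)/(t_B×t_D)
Overall ratio = (40×50)/(21×48) = 2000/1008
RPM_D = 2561 × 2000/1008 = 5122000/1008
≈ 5081.35 RPM

5081.35 RPM


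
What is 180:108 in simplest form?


GCD(180, 108) = 36
180/36 : 108/36
= 5:3

5:3


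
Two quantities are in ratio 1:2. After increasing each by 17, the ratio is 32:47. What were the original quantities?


Let A = 1k, B = 2k.
(1k + 17) / (2k + 17) = 32/47
Cross-multiply: 47(1k + 17) = 32(2k + 17)
47k + 799 = 64k + 544
47k - 64k = 544 - 799
-17k = -255
k = -255/-17 = 15
A = 1×15 = 15, B = 2×15 = 30
= A = 15, B = 30

A = 15, B = 30


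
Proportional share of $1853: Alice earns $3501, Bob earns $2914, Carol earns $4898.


Total income = 3501 + 2914 + 4898 = $11313
Alice: $1853 × 3501/11313 = $573.44
Bob: $1853 × 2914/11313 = $477.30
Carol: $1853 × 4898/11313 = $802.26
= Alice: $573.44, Bob: $477.30, Carol: $802.26

Alice: $573.44, Bob: $477.30, Carol: $802.26


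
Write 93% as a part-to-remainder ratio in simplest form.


93% means 93 parts out of 100; remainder = 7
Part : remainder = 93:7
GCD = 1
= 93:7

93:7


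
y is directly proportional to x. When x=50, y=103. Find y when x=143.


Direct proportion: y/x = constant
k = 103/50 = 2.0600
y₂ = k × 143 = 103 × 143 / 50 = 14729/50
= 294.58

294.58


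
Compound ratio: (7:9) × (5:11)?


Compound ratio = (7×5) : (9×11)
= 35:99
GCD = 1
= 35:99

35:99


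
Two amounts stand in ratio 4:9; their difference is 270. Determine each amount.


Let A = 4k, B = 9k.
9k - 4k = 270
5k = 270 → k = 270/5 = 54
A = 4×54 = 216, B = 9×54 = 486
= A = 216, B = 486

A = 216, B = 486


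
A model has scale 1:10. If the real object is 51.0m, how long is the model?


Model size = real / scale
= 51.0 / 10
= 5.1000 m

5.1000 m


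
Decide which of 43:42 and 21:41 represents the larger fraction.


43/42 = 1.0238
21/41 = 0.5122
1.0238 > 0.5122, so 43:42 is greater
= 43:42

43:42


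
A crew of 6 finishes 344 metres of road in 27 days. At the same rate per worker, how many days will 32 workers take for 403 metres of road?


Days ∝ work / workers, so d₂ = d₁ × (m₁/m₂) × (w₂/w₁)
Workers factor (inverse): 6/32 = 0.1875
Work factor (direct): 403/344 ≈ 1.1715
d₂ = 27 × 6/32 × 403/344 = (27 × 6 × 403) / (32 × 344) = 65286/11008
≈ 5.93 days

5.93 days


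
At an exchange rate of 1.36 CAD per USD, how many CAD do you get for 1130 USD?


Amount × rate = 1130 × 1.36
= 1536.80 CAD

1536.80 CAD


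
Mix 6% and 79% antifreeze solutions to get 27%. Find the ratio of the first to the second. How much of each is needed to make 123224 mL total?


Let x parts of 6% mix with y parts of 79%.
6x + 79y = 27(x + y)
6x + 79y = 27x + 27y
x(6 - 27) = y(27 - 79)
x/y = (79 - 27)/(27 - 6) = 52/21
Simplify: 52:21
Total parts = 73; one part = 123224/73 = 1688.00 mL
6% solution: 52×1688.00 = 87776.00 mL
79% solution: 21×1688.00 = 35448.00 mL
= ratio 52:21; 87776.00 mL and 35448.00 mL

ratio 52:21; 87776.00 mL and 35448.00 mL


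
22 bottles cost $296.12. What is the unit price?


Unit rate = total / quantity
= 296.12 / 22
= $13.46 per unit

$13.46 per unit


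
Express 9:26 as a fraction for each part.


Total parts = 9 + 26 = 35
First part: 9/35 = 9/35
Second part: 26/35 = 26/35
= 9/35 and 26/35

9/35 and 26/35


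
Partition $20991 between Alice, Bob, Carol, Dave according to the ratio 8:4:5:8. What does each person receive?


Total parts = 8 + 4 + 5 + 8 = 25
Alice: 20991 × 8/25 = 6717.12
Bob: 20991 × 4/25 = 3358.56
Carol: 20991 × 5/25 = 4198.20
Dave: 20991 × 8/25 = 6717.12
= Alice: $6717.12, Bob: $3358.56, Carol: $4198.20, Dave: $6717.12

Alice: $6717.12, Bob: $3358.56, Carol: $4198.20, Dave: $6717.12


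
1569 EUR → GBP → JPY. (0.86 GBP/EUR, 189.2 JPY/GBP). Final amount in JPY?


Step 1: 1569 EUR × 0.86 = 1349.34 GBP
Step 2: 1349.34 GBP × 189.2 = 255295.13 JPY
Implied rate EUR→JPY = 0.86 × 189.2 = 162.7120
= 255295.13 JPY

255295.13 JPY


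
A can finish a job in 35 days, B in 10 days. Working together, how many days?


Rate of A = 1/35 per day
Rate of B = 1/10 per day
Combined rate = 1/35 + 1/10 = 45/350 ≈ 0.1286 per day
Days = 1 / combined rate = 350/45
≈ 7.78 days

7.78 days


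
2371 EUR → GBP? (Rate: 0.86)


Amount × rate = 2371 × 0.86
= 2039.06 GBP

2039.06 GBP


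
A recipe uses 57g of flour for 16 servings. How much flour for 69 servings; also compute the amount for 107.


Direct proportion: y/x = constant
k = 57/16 = 3.5625
y at x=69: k × 69 = 57 × 69 / 16 = 3933/16 ≈ 245.81
y at x=107: k × 107 = 57 × 107 / 16 = 6099/16 ≈ 381.19
= 245.81 and 381.19

245.81 and 381.19


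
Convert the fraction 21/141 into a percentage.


Percentage = (part / whole) × 100
= (21 / 141) × 100
≈ 14.89%

14.89%


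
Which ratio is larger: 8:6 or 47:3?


8/6 = 1.3333
47/3 = 15.6667
1.3333 < 15.6667, so 8:6 is less
= 47:3

47:3


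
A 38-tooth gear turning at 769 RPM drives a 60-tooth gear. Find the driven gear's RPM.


Gear ratio = 38:60 = 19:30
RPM_B = RPM_A × (teeth_A / teeth_B)
= 769 × (38/60)
= 487.0 RPM

487.0 RPM


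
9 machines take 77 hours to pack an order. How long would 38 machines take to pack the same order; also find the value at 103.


Inverse proportion: x × y = constant
k = 9 × 77 = 693
At x=38: k/38 = 18.24
At x=103: k/103 = 6.73
= 18.24 and 6.73

18.24 and 6.73


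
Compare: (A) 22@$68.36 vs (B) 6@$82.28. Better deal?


Deal A: $68.36/22 = $3.1073/unit
Deal B: $82.28/6 = $13.7133/unit
A is cheaper per unit
= Deal A

Deal A


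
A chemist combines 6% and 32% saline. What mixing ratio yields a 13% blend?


Let x parts of 6% mix with y parts of 32%.
6x + 32y = 13(x + y)
6x + 32y = 13x + 13y
x(6 - 13) = y(13 - 32)
x/y = (32 - 13)/(13 - 6) = 19/7
Simplify: 19:7
= 19:7

19:7


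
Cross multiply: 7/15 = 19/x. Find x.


Cross multiply: 7 × x = 15 × 19
7x = 285
x = 285 / 7
= 40.71

40.71


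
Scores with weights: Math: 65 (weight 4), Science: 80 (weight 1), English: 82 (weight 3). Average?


Numerator = 65×4 + 80×1 + 82×3
= 260 + 80 + 246
= 586
Total weight = 8
Weighted avg = 586/8
= 73.25

73.25


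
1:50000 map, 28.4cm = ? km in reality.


Real distance = map distance × scale
= 28.4cm × 50000
= 1420000 cm = 14200.0 m
= 14.200 km

14.200 km


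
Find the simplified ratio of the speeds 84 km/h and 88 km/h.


Ratio = 84:88
GCD = 4
Simplified = 21:22
Time ratio (same distance) = 22:21
Speed ratio = 21:22

21:22


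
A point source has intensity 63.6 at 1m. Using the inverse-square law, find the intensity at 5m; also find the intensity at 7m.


I₁d₁² = I₂d₂²
I at 5m = 63.6 × (1/5)² = 63.6 × 1/25 = 63.6/25 = 2.5440
I at 7m = 63.6 × (1/7)² = 63.6 × 1/49 = 63.6/49 ≈ 1.2980
= 2.5440 and 1.2980

2.5440 and 1.2980


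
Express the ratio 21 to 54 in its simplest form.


GCD(21, 54) = 3
21/3 : 54/3
= 7:18

7:18


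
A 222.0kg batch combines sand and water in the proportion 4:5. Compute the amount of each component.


Total parts = 4 + 5 = 9
sand: 222.0 × 4/9 = 98.7kg
water: 222.0 × 5/9 = 123.3kg
= 98.7kg and 123.3kg

98.7kg and 123.3kg


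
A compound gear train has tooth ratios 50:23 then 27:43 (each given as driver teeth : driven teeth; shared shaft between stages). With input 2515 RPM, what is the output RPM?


Stage 1: RPM_B = RPM_A × t_A/t_B = 2515 × 50/23 = 125750/23 ≈ 5467.39
B and C share a shaft → RPM_C = RPM_B
Stage 2: RPM_D = RPM_C × t_C/t_D = RPM_A × (t_A×t_C)/(t_B×t_D)
Overall ratio = (50×27)/(23×43) = 1350/989
RPM_D = 2515 × 1350/989 = 3395250/989
≈ 3433.01 RPM

3433.01 RPM


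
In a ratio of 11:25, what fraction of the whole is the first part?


Total parts = 11 + 25 = 36
First part: 11/36 = 11/36
= 11/36

11/36


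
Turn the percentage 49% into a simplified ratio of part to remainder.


49% means 49 parts out of 100; remainder = 51
Part : remainder = 49:51
GCD = 1
= 49:51

49:51


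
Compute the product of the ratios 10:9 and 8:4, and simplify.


Compound ratio = (10×8) : (9×4)
= 80:36
GCD = 4
= 20:9

20:9


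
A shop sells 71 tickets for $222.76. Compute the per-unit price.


Unit rate = total / quantity
= 222.76 / 71
= $3.14 per unit

$3.14 per unit


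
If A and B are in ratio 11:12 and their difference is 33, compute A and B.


Let A = 11k, B = 12k.
12k - 11k = 33
1k = 33 → k = 33/1 = 33
A = 11×33 = 363, B = 12×33 = 396
= A = 363, B = 396

A = 363, B = 396


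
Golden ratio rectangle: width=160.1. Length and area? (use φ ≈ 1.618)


φ = (1 + √5) / 2 ≈ 1.618
Length = width × φ = 160.1 × 1.618 = 259.0418
≈ 259.04
Area = width × length = 160.1 × 259.0418 = 41472.59218 ≈ 41472.59
= Length: 259.04, Area: 41472.59

Length: 259.04, Area: 41472.59


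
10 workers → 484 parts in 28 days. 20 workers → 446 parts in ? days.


Days ∝ work / workers, so d₂ = d₁ × (m₁/m₂) × (w₂/w₁)
Workers factor (inverse): 10/20 = 0.5000
Work factor (direct): 446/484 ≈ 0.9215
d₂ = 28 × 10/20 × 446/484 = (28 × 10 × 446) / (20 × 484) = 124880/9680
≈ 12.90 days

12.90 days


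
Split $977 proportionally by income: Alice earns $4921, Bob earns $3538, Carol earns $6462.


Total income = 4921 + 3538 + 6462 = $14921
Alice: $977 × 4921/14921 = $322.22
Bob: $977 × 3538/14921 = $231.66
Carol: $977 × 6462/14921 = $423.12
= Alice: $322.22, Bob: $231.66, Carol: $423.12

Alice: $322.22, Bob: $231.66, Carol: $423.12


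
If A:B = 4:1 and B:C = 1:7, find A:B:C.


Match B: multiply A:B by 1 → 4:1
Multiply B:C by 1 → 1:7
Combined: 4:1:7
GCD = 1
= 4:1:7

4:1:7


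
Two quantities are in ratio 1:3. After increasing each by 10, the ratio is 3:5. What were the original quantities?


Let A = 1k, B = 3k.
(1k + 10) / (3k + 10) = 3/5
Cross-multiply: 5(1k + 10) = 3(3k + 10)
5k + 50 = 9k + 30
5k - 9k = 30 - 50
-4k = -20
k = -20/-4 = 5
A = 1×5 = 5, B = 3×5 = 15
= A = 5, B = 15

A = 5, B = 15


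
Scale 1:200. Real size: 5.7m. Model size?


Model size = real / scale
= 5.7 / 200
= 0.0285 m

0.0285 m


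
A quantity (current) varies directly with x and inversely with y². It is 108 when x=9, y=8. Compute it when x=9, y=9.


z = k·x/y²
Solve for k using the known point: k = z·y²/x = 108×64/9 = 6912/9 = 768.0000
Now evaluate at x=9, y=9:
z = k × 9 / 81 = (6912 × 9) / (9 × 81) = 62208/729
≈ 85.3333

85.3333


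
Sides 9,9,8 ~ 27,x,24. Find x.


Scale factor = 27/9 = 3
Missing side = 9 × 3
= 27.0

27.0


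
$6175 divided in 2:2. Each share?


Total parts = 2 + 2 = 4
Part 1: 6175 × 2/4 = 3087.50
Part 2: 6175 × 2/4 = 3087.50
= Part 1: $3087.50, Part 2: $3087.50

Part 1: $3087.50, Part 2: $3087.50


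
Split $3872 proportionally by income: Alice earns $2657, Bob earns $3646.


Total income = 2657 + 3646 = $6303
Alice: $3872 × 2657/6303 = $1632.22
Bob: $3872 × 3646/6303 = $2239.78
= Alice: $1632.22, Bob: $2239.78

Alice: $1632.22, Bob: $2239.78


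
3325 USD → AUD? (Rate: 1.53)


Amount × rate = 3325 × 1.53
= 5087.25 AUD

5087.25 AUD


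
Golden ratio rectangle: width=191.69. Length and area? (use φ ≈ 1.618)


φ = (1 + √5) / 2 ≈ 1.618
Length = width × φ = 191.69 × 1.618 = 310.15442
≈ 310.15
Area = width × length = 191.69 × 310.15442 = 59453.5007698 ≈ 59453.50
= Length: 310.15, Area: 59453.50

Length: 310.15, Area: 59453.50


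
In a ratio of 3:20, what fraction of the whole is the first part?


Total parts = 3 + 20 = 23
First part: 3/23 = 3/23
= 3/23

3/23


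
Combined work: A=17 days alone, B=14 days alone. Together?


Rate of A = 1/17 per day
Rate of B = 1/14 per day
Combined rate = 1/17 + 1/14 = 31/238 ≈ 0.1303 per day
Days = 1 / combined rate = 238/31
≈ 7.68 days

7.68 days


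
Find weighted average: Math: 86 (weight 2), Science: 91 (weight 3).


Numerator = 86×2 + 91×3
= 172 + 273
= 445
Total weight = 5
Weighted avg = 445/5
= 89.00

89.00


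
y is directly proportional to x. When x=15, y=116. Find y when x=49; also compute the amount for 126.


Direct proportion: y/x = constant
k = 116/15 ≈ 7.7333
y at x=49: k × 49 = 116 × 49 / 15 = 5684/15 ≈ 378.93
y at x=126: k × 126 = 116 × 126 / 15 = 14616/15 = 974.40
= 378.93 and 974.40

378.93 and 974.40


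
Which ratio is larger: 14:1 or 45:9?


14/1 = 14.0000
45/9 = 5.0000
14.0000 > 5.0000, so 14:1 is greater
= 14:1

14:1


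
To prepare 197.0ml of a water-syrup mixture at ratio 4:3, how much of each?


Total parts = 4 + 3 = 7
water: 197.0 × 4/7 = 112.6ml
syrup: 197.0 × 3/7 = 84.4ml
= 112.6ml and 84.4ml

112.6ml and 84.4ml


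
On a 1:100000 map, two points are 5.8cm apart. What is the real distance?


Real distance = map distance × scale
= 5.8cm × 100000
= 580000 cm = 5800.0 m
= 5.800 km

5.800 km


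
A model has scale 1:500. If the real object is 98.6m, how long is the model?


Model size = real / scale
= 98.6 / 500
= 0.1972 m

0.1972 m


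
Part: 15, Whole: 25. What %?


Percentage = (part / whole) × 100
= (15 / 25) × 100
= 60.00%

60.00%


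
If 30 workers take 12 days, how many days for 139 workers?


Inverse proportion: x × y = constant
k = 30 × 12 = 360
y₂ = k / 139 = 360 / 139
= 2.59

2.59


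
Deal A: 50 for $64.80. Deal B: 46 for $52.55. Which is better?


Deal A: $64.80/50 = $1.2960/unit
Deal B: $52.55/46 = $1.1424/unit
B is cheaper per unit
= Deal B

Deal B


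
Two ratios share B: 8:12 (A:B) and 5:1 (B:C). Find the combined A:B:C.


Match B: multiply A:B by 5 → 40:60
Multiply B:C by 12 → 60:12
Combined: 40:60:12
GCD = 4
= 10:15:3

10:15:3


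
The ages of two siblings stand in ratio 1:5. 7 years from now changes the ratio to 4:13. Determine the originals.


Let A = 1k, B = 5k.
(1k + 7) / (5k + 7) = 4/13
Cross-multiply: 13(1k + 7) = 4(5k + 7)
13k + 91 = 20k + 28
13k - 20k = 28 - 91
-7k = -63
k = -63/-7 = 9
A = 1×9 = 9, B = 5×9 = 45
= A = 9, B = 45

A = 9, B = 45


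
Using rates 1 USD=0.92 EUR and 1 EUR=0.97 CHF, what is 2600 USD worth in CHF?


Step 1: 2600 USD × 0.92 = 2392.00 EUR
Step 2: 2392.00 EUR × 0.97 = 2320.24 CHF
Implied rate USD→CHF = 0.92 × 0.97 = 0.8924
= 2320.24 CHF

2320.24 CHF


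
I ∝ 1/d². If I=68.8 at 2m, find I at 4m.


I₁d₁² = I₂d₂²
I₂ = I₁ × (d₁/d₂)²
= 68.8 × (2/4)²
= 68.8 × 4/16
= 275.2/16
= 17.2000

17.2000


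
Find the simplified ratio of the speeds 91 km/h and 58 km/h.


Ratio = 91:58
GCD = 1
Simplified = 91:58
Time ratio (same distance) = 58:91
Speed ratio = 91:58

91:58


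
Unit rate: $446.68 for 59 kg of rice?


Unit rate = total / quantity
= 446.68 / 59
= $7.57 per unit

$7.57 per unit


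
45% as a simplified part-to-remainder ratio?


45% means 45 parts out of 100; remainder = 55
Part : remainder = 45:55
GCD = 5
= 9:11

9:11


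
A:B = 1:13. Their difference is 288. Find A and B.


Let A = 1k, B = 13k.
13k - 1k = 288
12k = 288 → k = 288/12 = 24
A = 1×24 = 24, B = 13×24 = 312
= A = 24, B = 312

A = 24, B = 312


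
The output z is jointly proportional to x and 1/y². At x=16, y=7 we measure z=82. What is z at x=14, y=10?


z = k·x/y²
Solve for k using the known point: k = z·y²/x = 82×49/16 = 4018/16 = 251.1250
Now evaluate at x=14, y=10:
z = k × 14 / 100 = (4018 × 14) / (16 × 100) = 56252/1600
= 35.1575

35.1575


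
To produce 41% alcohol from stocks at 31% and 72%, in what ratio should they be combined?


Let x parts of 31% mix with y parts of 72%.
31x + 72y = 41(x + y)
31x + 72y = 41x + 41y
x(31 - 41) = y(41 - 72)
x/y = (72 - 41)/(41 - 31) = 31/10
Simplify: 31:10
= 31:10

31:10


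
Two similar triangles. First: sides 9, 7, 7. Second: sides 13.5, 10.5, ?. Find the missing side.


Scale factor = 13.5/9 = 1.5
Missing side = 7 × 1.5
= 10.5

10.5


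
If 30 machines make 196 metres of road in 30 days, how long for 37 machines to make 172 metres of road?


Days ∝ work / workers, so d₂ = d₁ × (m₁/m₂) × (w₂/w₁)
Workers factor (inverse): 30/37 ≈ 0.8108
Work factor (direct): 172/196 ≈ 0.8776
d₂ = 30 × 30/37 × 172/196 = (30 × 30 × 172) / (37 × 196) = 154800/7252
≈ 21.35 days

21.35 days


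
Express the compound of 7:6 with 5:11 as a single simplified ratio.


Compound ratio = (7×5) : (6×11)
= 35:66
GCD = 1
= 35:66

35:66


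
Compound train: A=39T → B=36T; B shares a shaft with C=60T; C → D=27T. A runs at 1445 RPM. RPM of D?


Stage 1: RPM_B = RPM_A × t_A/t_B = 1445 × 39/36 = 56355/36 ≈ 1565.42
B and C share a shaft → RPM_C = RPM_B
Stage 2: RPM_D = RPM_C × t_C/t_D = RPM_A × (t_A×t_C)/(t_B×t_D)
Overall ratio = (39×60)/(36×27) = 2340/972
RPM_D = 1445 × 2340/972 = 3381300/972
≈ 3478.70 RPM

3478.70 RPM


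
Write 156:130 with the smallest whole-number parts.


GCD(156, 130) = 26
156/26 : 130/26
= 6:5

6:5
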